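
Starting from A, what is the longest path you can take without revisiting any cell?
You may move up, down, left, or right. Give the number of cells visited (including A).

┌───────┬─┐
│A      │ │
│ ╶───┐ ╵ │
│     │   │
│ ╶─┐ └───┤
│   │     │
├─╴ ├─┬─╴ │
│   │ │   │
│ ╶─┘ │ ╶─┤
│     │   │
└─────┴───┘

Finding longest simple path using DFS:
Start: (0, 0)
Longest path visits 11 cells
Path: A → down → right → right → down → right → right → down → left → down → right

Solution:

┌───────┬─┐
│A      │ │
│ ╶───┐ ╵ │
│↳ → ↓│   │
│ ╶─┐ └───┤
│   │↳ → ↓│
├─╴ ├─┬─╴ │
│   │ │↓ ↲│
│ ╶─┘ │ ╶─┤
│     │↳ B│
└─────┴───┘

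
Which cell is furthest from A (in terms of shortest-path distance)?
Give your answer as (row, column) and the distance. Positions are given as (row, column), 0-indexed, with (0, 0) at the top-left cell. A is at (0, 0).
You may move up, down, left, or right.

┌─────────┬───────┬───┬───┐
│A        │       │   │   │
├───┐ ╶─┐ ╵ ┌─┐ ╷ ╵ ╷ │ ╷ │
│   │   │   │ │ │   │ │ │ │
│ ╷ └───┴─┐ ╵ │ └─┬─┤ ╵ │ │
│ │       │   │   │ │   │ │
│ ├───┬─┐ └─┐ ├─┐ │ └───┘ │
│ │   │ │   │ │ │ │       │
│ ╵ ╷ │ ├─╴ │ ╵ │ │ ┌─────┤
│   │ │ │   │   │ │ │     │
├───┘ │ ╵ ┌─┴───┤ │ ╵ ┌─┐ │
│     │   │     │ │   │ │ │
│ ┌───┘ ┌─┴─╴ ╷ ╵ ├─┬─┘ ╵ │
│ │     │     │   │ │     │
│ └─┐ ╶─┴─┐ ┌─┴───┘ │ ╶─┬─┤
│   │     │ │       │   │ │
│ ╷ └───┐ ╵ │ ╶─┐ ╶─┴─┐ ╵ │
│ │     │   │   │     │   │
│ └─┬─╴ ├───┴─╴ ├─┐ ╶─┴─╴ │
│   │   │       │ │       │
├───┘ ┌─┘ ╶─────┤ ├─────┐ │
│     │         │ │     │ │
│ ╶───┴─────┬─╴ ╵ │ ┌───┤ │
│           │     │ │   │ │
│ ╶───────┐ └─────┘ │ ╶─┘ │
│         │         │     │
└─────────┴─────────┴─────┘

Computing BFS distances from A to all cells:
Furthest cell: (10, 11)
Distance: 77 steps

Path from A to the furthest cell:

┌─────────┬───────┬───┬───┐
│A → → → ↓│↱ → ↓  │   │   │
├───┐ ╶─┐ ╵ ┌─┐ ╷ ╵ ╷ │ ╷ │
│↓ ↰│   │↳ ↑│ │↓│   │ │ │ │
│ ╷ └───┴─┐ ╵ │ └─┬─┤ ╵ │ │
│↓│↑ ← ← ↰│   │↳ ↓│ │   │ │
│ ├───┬─┐ └─┐ ├─┐ │ └───┘ │
│↓│↱ ↓│ │↑ ↰│ │ │↓│       │
│ ╵ ╷ │ ├─╴ │ ╵ │ │ ┌─────┤
│↳ ↑│↓│ │↱ ↑│   │↓│ │     │
├───┘ │ ╵ ┌─┴───┤ │ ╵ ┌─┐ │
│↓ ← ↲│↱ ↑│  ↓ ↰│↓│   │ │ │
│ ┌───┘ ┌─┴─╴ ╷ ╵ ├─┬─┘ ╵ │
│↓│  ↱ ↑│  ↓ ↲│↑ ↲│ │     │
│ └─┐ ╶─┴─┐ ┌─┴───┘ │ ╶─┬─┤
│↳ ↓│↑ ← ↰│↓│       │   │ │
│ ╷ └───┐ ╵ │ ╶─┐ ╶─┴─┐ ╵ │
│ │↳ → ↓│↑ ↲│   │     │   │
│ └─┬─╴ ├───┴─╴ ├─┐ ╶─┴─╴ │
│   │↓ ↲│       │ │       │
├───┘ ┌─┘ ╶─────┤ ├─────┐ │
│↓ ← ↲│         │ │↱ → B│ │
│ ╶───┴─────┬─╴ ╵ │ ┌───┤ │
│↳ → → → → ↓│     │↑│   │ │
│ ╶───────┐ └─────┘ │ ╶─┘ │
│         │↳ → → → ↑│     │
└─────────┴─────────┴─────┘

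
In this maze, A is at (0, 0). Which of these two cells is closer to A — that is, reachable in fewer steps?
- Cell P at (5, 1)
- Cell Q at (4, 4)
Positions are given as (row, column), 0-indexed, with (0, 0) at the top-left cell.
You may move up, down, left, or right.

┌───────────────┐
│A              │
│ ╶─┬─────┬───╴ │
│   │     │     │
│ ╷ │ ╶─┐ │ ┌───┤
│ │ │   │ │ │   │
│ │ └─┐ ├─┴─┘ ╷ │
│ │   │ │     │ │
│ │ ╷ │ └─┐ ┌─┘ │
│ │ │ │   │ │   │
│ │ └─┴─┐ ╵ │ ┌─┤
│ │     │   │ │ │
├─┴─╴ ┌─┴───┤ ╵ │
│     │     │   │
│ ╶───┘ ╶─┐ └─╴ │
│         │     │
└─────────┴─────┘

Shortest path A → P at (5, 1): 6 steps
Shortest path A → Q at (4, 4): 34 steps

P is closer (6 steps vs 34 steps).

Path to P:

┌───────────────┐
│A              │
│ ╶─┬─────┬───╴ │
│↳ ↓│     │     │
│ ╷ │ ╶─┐ │ ┌───┤
│ │↓│   │ │ │   │
│ │ └─┐ ├─┴─┘ ╷ │
│ │↓  │ │     │ │
│ │ ╷ │ └─┐ ┌─┘ │
│ │↓│ │   │ │   │
│ │ └─┴─┐ ╵ │ ┌─┤
│ │P    │   │ │ │
├─┴─╴ ┌─┴───┤ ╵ │
│     │     │   │
│ ╶───┘ ╶─┐ └─╴ │
│         │     │
└─────────┴─────┘

Path to Q:

┌───────────────┐
│A              │
│ ╶─┬─────┬───╴ │
│↳ ↓│     │     │
│ ╷ │ ╶─┐ │ ┌───┤
│ │↓│   │ │ │↓ ↰│
│ │ └─┐ ├─┴─┘ ╷ │
│ │↓  │ │  ↓ ↲│↑│
│ │ ╷ │ └─┐ ┌─┘ │
│ │↓│ │  Q│↓│↱ ↑│
│ │ └─┴─┐ ╵ │ ┌─┤
│ │↳ ↓  │↑ ↲│↑│ │
├─┴─╴ ┌─┴───┤ ╵ │
│↓ ← ↲│↱ → ↓│↑ ↰│
│ ╶───┘ ╶─┐ └─╴ │
│↳ → → ↑  │↳ → ↑│
└─────────┴─────┘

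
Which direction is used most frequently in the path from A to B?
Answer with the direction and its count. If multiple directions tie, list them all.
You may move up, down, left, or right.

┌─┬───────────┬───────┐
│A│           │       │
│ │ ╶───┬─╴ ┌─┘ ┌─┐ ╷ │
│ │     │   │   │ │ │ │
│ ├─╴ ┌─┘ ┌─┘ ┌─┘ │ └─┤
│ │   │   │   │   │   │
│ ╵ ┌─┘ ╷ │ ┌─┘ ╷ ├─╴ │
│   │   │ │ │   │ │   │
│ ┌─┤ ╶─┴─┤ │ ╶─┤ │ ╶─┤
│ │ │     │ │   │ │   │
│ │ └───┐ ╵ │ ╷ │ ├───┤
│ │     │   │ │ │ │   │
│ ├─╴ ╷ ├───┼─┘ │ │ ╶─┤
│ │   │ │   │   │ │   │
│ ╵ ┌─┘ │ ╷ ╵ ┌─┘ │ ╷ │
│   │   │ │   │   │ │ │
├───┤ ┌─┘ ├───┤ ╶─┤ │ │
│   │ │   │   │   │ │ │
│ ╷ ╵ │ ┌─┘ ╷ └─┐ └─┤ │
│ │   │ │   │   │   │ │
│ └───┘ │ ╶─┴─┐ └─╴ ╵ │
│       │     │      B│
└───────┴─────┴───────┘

Directions: down, down, down, down, down, down, down, right, up, right, up, right, down, down, left, down, down, left, up, left, down, down, right, right, right, up, up, right, up, up, right, down, right, up, right, up, up, left, up, right, up, right, down, down, down, down, down, left, down, right, down, right, down, right
Counts: {'down': 22, 'right': 15, 'up': 12, 'left': 5}
Most common: down (22 times)

Solution:

┌─┬───────────┬───────┐
│A│           │       │
│ │ ╶───┬─╴ ┌─┘ ┌─┐ ╷ │
│↓│     │   │   │ │ │ │
│ ├─╴ ┌─┘ ┌─┘ ┌─┘ │ └─┤
│↓│   │   │   │↱ ↓│   │
│ ╵ ┌─┘ ╷ │ ┌─┘ ╷ ├─╴ │
│↓  │   │ │ │↱ ↑│↓│   │
│ ┌─┤ ╶─┴─┤ │ ╶─┤ │ ╶─┤
│↓│ │     │ │↑ ↰│↓│   │
│ │ └───┐ ╵ │ ╷ │ ├───┤
│↓│  ↱ ↓│   │ │↑│↓│   │
│ ├─╴ ╷ ├───┼─┘ │ │ ╶─┤
│↓│↱ ↑│↓│↱ ↓│↱ ↑│↓│   │
│ ╵ ┌─┘ │ ╷ ╵ ┌─┘ │ ╷ │
│↳ ↑│↓ ↲│↑│↳ ↑│↓ ↲│ │ │
├───┤ ┌─┘ ├───┤ ╶─┤ │ │
│↓ ↰│↓│↱ ↑│   │↳ ↓│ │ │
│ ╷ ╵ │ ┌─┘ ╷ └─┐ └─┤ │
│↓│↑ ↲│↑│   │   │↳ ↓│ │
│ └───┘ │ ╶─┴─┐ └─╴ ╵ │
│↳ → → ↑│     │    ↳ B│
└───────┴─────┴───────┘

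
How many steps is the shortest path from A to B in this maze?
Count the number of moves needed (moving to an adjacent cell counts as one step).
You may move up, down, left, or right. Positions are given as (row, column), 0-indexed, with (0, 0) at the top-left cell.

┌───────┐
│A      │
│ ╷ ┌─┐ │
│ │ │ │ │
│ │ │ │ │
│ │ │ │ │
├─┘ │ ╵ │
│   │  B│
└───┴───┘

Using BFS to find shortest path:
Start: (0, 0), End: (3, 3)
Path found:
(0,0) → (0,1) → (0,2) → (0,3) → (1,3) → (2,3) → (3,3)
Number of steps: 6

Solution:

┌───────┐
│A → → ↓│
│ ╷ ┌─┐ │
│ │ │ │↓│
│ │ │ │ │
│ │ │ │↓│
├─┘ │ ╵ │
│   │  B│
└───┴───┘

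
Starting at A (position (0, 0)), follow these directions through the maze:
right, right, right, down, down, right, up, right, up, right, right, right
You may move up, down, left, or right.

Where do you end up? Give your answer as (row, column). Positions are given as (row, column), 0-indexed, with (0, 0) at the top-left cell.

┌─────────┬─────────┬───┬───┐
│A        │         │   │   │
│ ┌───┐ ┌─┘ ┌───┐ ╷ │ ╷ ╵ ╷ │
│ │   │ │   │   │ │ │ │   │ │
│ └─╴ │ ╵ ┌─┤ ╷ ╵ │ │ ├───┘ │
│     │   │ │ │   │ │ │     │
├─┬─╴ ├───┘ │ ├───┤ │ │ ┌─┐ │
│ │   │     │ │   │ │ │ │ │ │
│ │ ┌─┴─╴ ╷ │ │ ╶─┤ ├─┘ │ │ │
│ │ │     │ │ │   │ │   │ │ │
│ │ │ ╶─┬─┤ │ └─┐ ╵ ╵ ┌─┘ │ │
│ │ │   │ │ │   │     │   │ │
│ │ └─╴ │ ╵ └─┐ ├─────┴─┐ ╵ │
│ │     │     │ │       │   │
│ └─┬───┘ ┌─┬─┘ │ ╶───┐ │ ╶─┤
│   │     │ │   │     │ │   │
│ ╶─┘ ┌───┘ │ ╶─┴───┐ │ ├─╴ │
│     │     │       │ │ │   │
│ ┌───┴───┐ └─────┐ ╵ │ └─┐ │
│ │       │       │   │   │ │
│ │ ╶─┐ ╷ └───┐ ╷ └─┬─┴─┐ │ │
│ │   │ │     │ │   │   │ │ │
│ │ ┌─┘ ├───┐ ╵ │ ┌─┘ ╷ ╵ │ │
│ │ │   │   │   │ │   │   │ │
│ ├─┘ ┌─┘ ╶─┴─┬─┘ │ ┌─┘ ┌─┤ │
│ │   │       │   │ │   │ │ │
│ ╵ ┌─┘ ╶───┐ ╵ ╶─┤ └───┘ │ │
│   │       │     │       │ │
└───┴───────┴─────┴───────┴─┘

Following directions step by step:
Start: (0, 0)
  right: (0, 0) → (0, 1)
  right: (0, 1) → (0, 2)
  right: (0, 2) → (0, 3)
  down: (0, 3) → (1, 3)
  down: (1, 3) → (2, 3)
  right: (2, 3) → (2, 4)
  up: (2, 4) → (1, 4)
  right: (1, 4) → (1, 5)
  up: (1, 5) → (0, 5)
  right: (0, 5) → (0, 6)
  right: (0, 6) → (0, 7)
  right: (0, 7) → (0, 8)
Final position: (0, 8)

Path taken:

┌─────────┬─────────┬───┬───┐
│A → → ↓  │↱ → → B  │   │   │
│ ┌───┐ ┌─┘ ┌───┐ ╷ │ ╷ ╵ ╷ │
│ │   │↓│↱ ↑│   │ │ │ │   │ │
│ └─╴ │ ╵ ┌─┤ ╷ ╵ │ │ ├───┘ │
│     │↳ ↑│ │ │   │ │ │     │
├─┬─╴ ├───┘ │ ├───┤ │ │ ┌─┐ │
│ │   │     │ │   │ │ │ │ │ │
│ │ ┌─┴─╴ ╷ │ │ ╶─┤ ├─┘ │ │ │
│ │ │     │ │ │   │ │   │ │ │
│ │ │ ╶─┬─┤ │ └─┐ ╵ ╵ ┌─┘ │ │
│ │ │   │ │ │   │     │   │ │
│ │ └─╴ │ ╵ └─┐ ├─────┴─┐ ╵ │
│ │     │     │ │       │   │
│ └─┬───┘ ┌─┬─┘ │ ╶───┐ │ ╶─┤
│   │     │ │   │     │ │   │
│ ╶─┘ ┌───┘ │ ╶─┴───┐ │ ├─╴ │
│     │     │       │ │ │   │
│ ┌───┴───┐ └─────┐ ╵ │ └─┐ │
│ │       │       │   │   │ │
│ │ ╶─┐ ╷ └───┐ ╷ └─┬─┴─┐ │ │
│ │   │ │     │ │   │   │ │ │
│ │ ┌─┘ ├───┐ ╵ │ ┌─┘ ╷ ╵ │ │
│ │ │   │   │   │ │   │   │ │
│ ├─┘ ┌─┘ ╶─┴─┬─┘ │ ┌─┘ ┌─┤ │
│ │   │       │   │ │   │ │ │
│ ╵ ┌─┘ ╶───┐ ╵ ╶─┤ └───┘ │ │
│   │       │     │       │ │
└───┴───────┴─────┴───────┴─┘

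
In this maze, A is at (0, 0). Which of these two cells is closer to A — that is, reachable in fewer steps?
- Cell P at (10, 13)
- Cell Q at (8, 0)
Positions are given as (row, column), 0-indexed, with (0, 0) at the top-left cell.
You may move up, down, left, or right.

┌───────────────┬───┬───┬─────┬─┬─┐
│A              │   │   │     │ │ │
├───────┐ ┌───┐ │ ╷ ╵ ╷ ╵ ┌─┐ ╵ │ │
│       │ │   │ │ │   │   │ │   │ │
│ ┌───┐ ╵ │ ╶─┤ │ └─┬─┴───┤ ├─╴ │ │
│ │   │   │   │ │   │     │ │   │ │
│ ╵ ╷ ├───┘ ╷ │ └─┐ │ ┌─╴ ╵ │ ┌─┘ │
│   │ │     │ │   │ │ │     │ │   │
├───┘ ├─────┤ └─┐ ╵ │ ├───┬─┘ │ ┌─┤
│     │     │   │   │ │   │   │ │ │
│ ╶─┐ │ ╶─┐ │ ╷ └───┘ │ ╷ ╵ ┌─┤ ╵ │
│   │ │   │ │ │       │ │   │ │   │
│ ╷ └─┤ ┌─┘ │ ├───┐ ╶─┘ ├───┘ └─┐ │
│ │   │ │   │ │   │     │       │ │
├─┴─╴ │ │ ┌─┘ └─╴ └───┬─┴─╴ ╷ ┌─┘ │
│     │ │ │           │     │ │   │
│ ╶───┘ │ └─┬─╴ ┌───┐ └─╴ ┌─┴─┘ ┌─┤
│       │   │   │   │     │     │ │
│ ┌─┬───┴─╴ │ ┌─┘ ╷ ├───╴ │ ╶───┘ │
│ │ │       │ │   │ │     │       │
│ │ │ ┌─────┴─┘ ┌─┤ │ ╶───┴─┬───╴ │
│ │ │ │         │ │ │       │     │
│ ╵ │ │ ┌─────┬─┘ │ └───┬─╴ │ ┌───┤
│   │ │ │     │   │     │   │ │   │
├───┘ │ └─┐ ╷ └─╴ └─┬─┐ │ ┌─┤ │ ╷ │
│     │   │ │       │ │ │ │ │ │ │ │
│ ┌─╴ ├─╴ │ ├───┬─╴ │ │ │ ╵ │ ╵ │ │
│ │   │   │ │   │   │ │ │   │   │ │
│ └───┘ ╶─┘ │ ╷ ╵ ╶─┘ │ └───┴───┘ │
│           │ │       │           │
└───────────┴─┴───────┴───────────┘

Shortest path A → P at (10, 13): 65 steps
Shortest path A → Q at (8, 0): 28 steps

Q is closer (28 steps vs 65 steps).

Path to P:

┌───────────────┬───┬───┬─────┬─┬─┐
│A → → → → → → ↓│↱ ↓│↱ ↓│↱ → ↓│ │ │
├───────┐ ┌───┐ │ ╷ ╵ ╷ ╵ ┌─┐ ╵ │ │
│       │ │   │↓│↑│↳ ↑│↳ ↑│ │↳ ↓│ │
│ ┌───┐ ╵ │ ╶─┤ │ └─┬─┴───┤ ├─╴ │ │
│ │   │   │   │↓│↑ ↰│     │ │↓ ↲│ │
│ ╵ ╷ ├───┘ ╷ │ └─┐ │ ┌─╴ ╵ │ ┌─┘ │
│   │ │     │ │↳ ↓│↑│ │     │↓│   │
├───┘ ├─────┤ └─┐ ╵ │ ├───┬─┘ │ ┌─┤
│     │     │↓ ↰│↳ ↑│ │↓ ↰│↓ ↲│ │ │
│ ╶─┐ │ ╶─┐ │ ╷ └───┘ │ ╷ ╵ ┌─┤ ╵ │
│   │ │   │ │↓│↑ ← ↰  │↓│↑ ↲│ │   │
│ ╷ └─┤ ┌─┘ │ ├───┐ ╶─┘ ├───┘ └─┐ │
│ │   │ │   │↓│   │↑ ← ↲│       │ │
├─┴─╴ │ │ ┌─┘ └─╴ └───┬─┴─╴ ╷ ┌─┘ │
│     │ │ │  ↳ → → → ↓│     │ │   │
│ ╶───┘ │ └─┬─╴ ┌───┐ └─╴ ┌─┴─┘ ┌─┤
│       │   │   │   │↳ → ↓│     │ │
│ ┌─┬───┴─╴ │ ┌─┘ ╷ ├───╴ │ ╶───┘ │
│ │ │       │ │   │ │↓ ← ↲│       │
│ │ │ ┌─────┴─┘ ┌─┤ │ ╶───┴─┬───╴ │
│ │ │ │         │ │ │↳ → → P│     │
│ ╵ │ │ ┌─────┬─┘ │ └───┬─╴ │ ┌───┤
│   │ │ │     │   │     │   │ │   │
├───┘ │ └─┐ ╷ └─╴ └─┬─┐ │ ┌─┤ │ ╷ │
│     │   │ │       │ │ │ │ │ │ │ │
│ ┌─╴ ├─╴ │ ├───┬─╴ │ │ │ ╵ │ ╵ │ │
│ │   │   │ │   │   │ │ │   │   │ │
│ └───┘ ╶─┘ │ ╷ ╵ ╶─┘ │ └───┴───┘ │
│           │ │       │           │
└───────────┴─┴───────┴───────────┘

Path to Q:

┌───────────────┬───┬───┬─────┬─┬─┐
│A → → → ↓      │   │   │     │ │ │
├───────┐ ┌───┐ │ ╷ ╵ ╷ ╵ ┌─┐ ╵ │ │
│↓ ← ← ↰│↓│   │ │ │   │   │ │   │ │
│ ┌───┐ ╵ │ ╶─┤ │ └─┬─┴───┤ ├─╴ │ │
│↓│↱ ↓│↑ ↲│   │ │   │     │ │   │ │
│ ╵ ╷ ├───┘ ╷ │ └─┐ │ ┌─╴ ╵ │ ┌─┘ │
│↳ ↑│↓│     │ │   │ │ │     │ │   │
├───┘ ├─────┤ └─┐ ╵ │ ├───┬─┘ │ ┌─┤
│↓ ← ↲│     │   │   │ │   │   │ │ │
│ ╶─┐ │ ╶─┐ │ ╷ └───┘ │ ╷ ╵ ┌─┤ ╵ │
│↳ ↓│ │   │ │ │       │ │   │ │   │
│ ╷ └─┤ ┌─┘ │ ├───┐ ╶─┘ ├───┘ └─┐ │
│ │↳ ↓│ │   │ │   │     │       │ │
├─┴─╴ │ │ ┌─┘ └─╴ └───┬─┴─╴ ╷ ┌─┘ │
│↓ ← ↲│ │ │           │     │ │   │
│ ╶───┘ │ └─┬─╴ ┌───┐ └─╴ ┌─┴─┘ ┌─┤
│Q      │   │   │   │     │     │ │
│ ┌─┬───┴─╴ │ ┌─┘ ╷ ├───╴ │ ╶───┘ │
│ │ │       │ │   │ │     │       │
│ │ │ ┌─────┴─┘ ┌─┤ │ ╶───┴─┬───╴ │
│ │ │ │         │ │ │       │     │
│ ╵ │ │ ┌─────┬─┘ │ └───┬─╴ │ ┌───┤
│   │ │ │     │   │     │   │ │   │
├───┘ │ └─┐ ╷ └─╴ └─┬─┐ │ ┌─┤ │ ╷ │
│     │   │ │       │ │ │ │ │ │ │ │
│ ┌─╴ ├─╴ │ ├───┬─╴ │ │ │ ╵ │ ╵ │ │
│ │   │   │ │   │   │ │ │   │   │ │
│ └───┘ ╶─┘ │ ╷ ╵ ╶─┘ │ └───┴───┘ │
│           │ │       │           │
└───────────┴─┴───────┴───────────┘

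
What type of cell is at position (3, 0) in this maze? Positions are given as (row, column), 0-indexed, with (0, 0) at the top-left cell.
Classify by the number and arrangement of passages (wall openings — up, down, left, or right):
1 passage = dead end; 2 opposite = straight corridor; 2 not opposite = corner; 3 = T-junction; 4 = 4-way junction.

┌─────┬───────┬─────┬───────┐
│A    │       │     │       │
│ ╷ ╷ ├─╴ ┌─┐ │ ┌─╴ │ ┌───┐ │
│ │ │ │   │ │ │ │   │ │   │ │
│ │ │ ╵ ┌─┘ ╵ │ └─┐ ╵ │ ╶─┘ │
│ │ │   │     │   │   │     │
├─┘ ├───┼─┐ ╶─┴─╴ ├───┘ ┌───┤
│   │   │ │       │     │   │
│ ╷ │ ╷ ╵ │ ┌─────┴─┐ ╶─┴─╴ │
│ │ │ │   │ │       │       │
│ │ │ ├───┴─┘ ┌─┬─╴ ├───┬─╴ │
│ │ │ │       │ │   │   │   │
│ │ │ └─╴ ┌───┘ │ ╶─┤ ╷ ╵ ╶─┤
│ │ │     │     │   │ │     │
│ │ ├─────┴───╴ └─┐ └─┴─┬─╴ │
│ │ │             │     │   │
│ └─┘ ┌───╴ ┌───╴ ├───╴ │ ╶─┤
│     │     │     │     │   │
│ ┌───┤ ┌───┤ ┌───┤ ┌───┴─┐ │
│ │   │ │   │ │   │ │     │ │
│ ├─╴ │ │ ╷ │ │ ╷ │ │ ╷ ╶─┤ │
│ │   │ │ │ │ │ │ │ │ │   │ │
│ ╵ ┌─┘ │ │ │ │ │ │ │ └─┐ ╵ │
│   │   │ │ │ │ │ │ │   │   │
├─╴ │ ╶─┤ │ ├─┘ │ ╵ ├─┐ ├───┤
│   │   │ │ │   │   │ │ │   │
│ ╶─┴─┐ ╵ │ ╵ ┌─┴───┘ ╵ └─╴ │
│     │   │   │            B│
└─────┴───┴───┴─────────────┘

Checking cell at (3, 0):
Number of passages: 2
Cell type: corner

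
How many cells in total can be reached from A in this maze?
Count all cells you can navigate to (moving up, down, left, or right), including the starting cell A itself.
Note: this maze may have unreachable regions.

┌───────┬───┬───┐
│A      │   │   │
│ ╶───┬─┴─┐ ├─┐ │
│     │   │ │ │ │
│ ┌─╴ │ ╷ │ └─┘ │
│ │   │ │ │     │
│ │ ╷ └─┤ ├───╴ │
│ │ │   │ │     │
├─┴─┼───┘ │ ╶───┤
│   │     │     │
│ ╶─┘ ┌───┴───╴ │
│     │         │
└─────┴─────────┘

Using BFS/flood-fill to find all reachable cells from A:
Maze size: 6 × 8 = 48 total cells
34 cell(s) are walled off and cannot be reached from A.
Reachable cells: 14

Reachable region (· marks reachable cells):

┌───────┬───┬───┐
│A · · ·│   │   │
│ ╶───┬─┴─┐ ├─┐ │
│· · ·│   │ │ │ │
│ ┌─╴ │ ╷ │ └─┘ │
│·│· ·│ │ │     │
│ │ ╷ └─┤ ├───╴ │
│·│·│· ·│ │     │
├─┴─┼───┘ │ ╶───┤
│   │     │     │
│ ╶─┘ ┌───┴───╴ │
│     │         │
└─────┴─────────┘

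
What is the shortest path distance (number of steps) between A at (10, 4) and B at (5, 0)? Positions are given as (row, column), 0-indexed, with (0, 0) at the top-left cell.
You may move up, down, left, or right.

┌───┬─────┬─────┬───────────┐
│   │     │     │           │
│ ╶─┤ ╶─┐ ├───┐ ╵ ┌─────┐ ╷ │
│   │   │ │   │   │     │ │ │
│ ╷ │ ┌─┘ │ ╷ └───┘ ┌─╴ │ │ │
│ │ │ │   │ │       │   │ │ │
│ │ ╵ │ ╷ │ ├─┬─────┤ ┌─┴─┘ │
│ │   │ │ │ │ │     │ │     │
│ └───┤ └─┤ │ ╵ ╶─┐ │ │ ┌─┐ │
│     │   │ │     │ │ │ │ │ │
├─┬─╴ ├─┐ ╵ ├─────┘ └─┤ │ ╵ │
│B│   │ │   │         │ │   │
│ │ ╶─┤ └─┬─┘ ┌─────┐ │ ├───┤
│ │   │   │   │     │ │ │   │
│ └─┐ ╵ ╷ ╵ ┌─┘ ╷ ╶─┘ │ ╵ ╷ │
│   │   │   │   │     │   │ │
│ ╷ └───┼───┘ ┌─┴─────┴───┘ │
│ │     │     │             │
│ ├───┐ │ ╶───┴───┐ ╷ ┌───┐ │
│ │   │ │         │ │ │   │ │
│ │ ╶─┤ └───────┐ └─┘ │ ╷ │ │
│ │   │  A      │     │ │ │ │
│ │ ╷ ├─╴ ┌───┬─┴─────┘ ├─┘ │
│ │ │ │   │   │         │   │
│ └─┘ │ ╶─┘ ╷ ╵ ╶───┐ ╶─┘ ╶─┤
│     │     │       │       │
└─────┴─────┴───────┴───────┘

Finding path from (10, 4) to (5, 0):
Path: (10,4) → (10,3) → (9,3) → (8,3) → (8,2) → (8,1) → (7,1) → (7,0) → (6,0) → (5,0)
Distance: 9 steps

Solution:

┌───┬─────┬─────┬───────────┐
│   │     │     │           │
│ ╶─┤ ╶─┐ ├───┐ ╵ ┌─────┐ ╷ │
│   │   │ │   │   │     │ │ │
│ ╷ │ ┌─┘ │ ╷ └───┘ ┌─╴ │ │ │
│ │ │ │   │ │       │   │ │ │
│ │ ╵ │ ╷ │ ├─┬─────┤ ┌─┴─┘ │
│ │   │ │ │ │ │     │ │     │
│ └───┤ └─┤ │ ╵ ╶─┐ │ │ ┌─┐ │
│     │   │ │     │ │ │ │ │ │
├─┬─╴ ├─┐ ╵ ├─────┘ └─┤ │ ╵ │
│B│   │ │   │         │ │   │
│ │ ╶─┤ └─┬─┘ ┌─────┐ │ ├───┤
│↑│   │   │   │     │ │ │   │
│ └─┐ ╵ ╷ ╵ ┌─┘ ╷ ╶─┘ │ ╵ ╷ │
│↑ ↰│   │   │   │     │   │ │
│ ╷ └───┼───┘ ┌─┴─────┴───┘ │
│ │↑ ← ↰│     │             │
│ ├───┐ │ ╶───┴───┐ ╷ ┌───┐ │
│ │   │↑│         │ │ │   │ │
│ │ ╶─┤ └───────┐ └─┘ │ ╷ │ │
│ │   │↑ A      │     │ │ │ │
│ │ ╷ ├─╴ ┌───┬─┴─────┘ ├─┘ │
│ │ │ │   │   │         │   │
│ └─┘ │ ╶─┘ ╷ ╵ ╶───┐ ╶─┘ ╶─┤
│     │     │       │       │
└─────┴─────┴───────┴───────┘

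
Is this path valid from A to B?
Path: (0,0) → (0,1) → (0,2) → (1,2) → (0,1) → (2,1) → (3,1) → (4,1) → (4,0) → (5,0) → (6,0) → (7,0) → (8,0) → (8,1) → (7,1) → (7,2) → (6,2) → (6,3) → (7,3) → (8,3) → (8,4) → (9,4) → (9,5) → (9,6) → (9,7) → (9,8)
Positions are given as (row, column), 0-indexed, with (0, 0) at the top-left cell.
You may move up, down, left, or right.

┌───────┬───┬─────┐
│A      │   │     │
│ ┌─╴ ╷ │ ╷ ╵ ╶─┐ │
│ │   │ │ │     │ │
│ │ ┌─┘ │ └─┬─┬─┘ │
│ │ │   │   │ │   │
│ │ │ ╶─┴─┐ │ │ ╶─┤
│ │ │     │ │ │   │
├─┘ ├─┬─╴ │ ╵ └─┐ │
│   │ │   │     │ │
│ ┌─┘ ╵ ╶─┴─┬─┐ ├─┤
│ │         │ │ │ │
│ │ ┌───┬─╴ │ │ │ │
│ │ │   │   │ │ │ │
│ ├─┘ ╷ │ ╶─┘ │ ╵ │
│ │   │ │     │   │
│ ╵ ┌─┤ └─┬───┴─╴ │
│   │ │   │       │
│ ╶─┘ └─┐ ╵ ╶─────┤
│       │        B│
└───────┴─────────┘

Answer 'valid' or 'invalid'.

Checking path validity:
Result: Invalid move at step 4: cannot move from (1, 2) to (0, 1).

invalid

Correct solution:

┌───────┬───┬─────┐
│A → ↓  │   │     │
│ ┌─╴ ╷ │ ╷ ╵ ╶─┐ │
│ │↓ ↲│ │ │     │ │
│ │ ┌─┘ │ └─┬─┬─┘ │
│ │↓│   │   │ │   │
│ │ │ ╶─┴─┐ │ │ ╶─┤
│ │↓│     │ │ │   │
├─┘ ├─┬─╴ │ ╵ └─┐ │
│↓ ↲│ │   │     │ │
│ ┌─┘ ╵ ╶─┴─┬─┐ ├─┤
│↓│         │ │ │ │
│ │ ┌───┬─╴ │ │ │ │
│↓│ │↱ ↓│   │ │ │ │
│ ├─┘ ╷ │ ╶─┘ │ ╵ │
│↓│↱ ↑│↓│     │   │
│ ╵ ┌─┤ └─┬───┴─╴ │
│↳ ↑│ │↳ ↓│       │
│ ╶─┘ └─┐ ╵ ╶─────┤
│       │↳ → → → B│
└───────┴─────────┘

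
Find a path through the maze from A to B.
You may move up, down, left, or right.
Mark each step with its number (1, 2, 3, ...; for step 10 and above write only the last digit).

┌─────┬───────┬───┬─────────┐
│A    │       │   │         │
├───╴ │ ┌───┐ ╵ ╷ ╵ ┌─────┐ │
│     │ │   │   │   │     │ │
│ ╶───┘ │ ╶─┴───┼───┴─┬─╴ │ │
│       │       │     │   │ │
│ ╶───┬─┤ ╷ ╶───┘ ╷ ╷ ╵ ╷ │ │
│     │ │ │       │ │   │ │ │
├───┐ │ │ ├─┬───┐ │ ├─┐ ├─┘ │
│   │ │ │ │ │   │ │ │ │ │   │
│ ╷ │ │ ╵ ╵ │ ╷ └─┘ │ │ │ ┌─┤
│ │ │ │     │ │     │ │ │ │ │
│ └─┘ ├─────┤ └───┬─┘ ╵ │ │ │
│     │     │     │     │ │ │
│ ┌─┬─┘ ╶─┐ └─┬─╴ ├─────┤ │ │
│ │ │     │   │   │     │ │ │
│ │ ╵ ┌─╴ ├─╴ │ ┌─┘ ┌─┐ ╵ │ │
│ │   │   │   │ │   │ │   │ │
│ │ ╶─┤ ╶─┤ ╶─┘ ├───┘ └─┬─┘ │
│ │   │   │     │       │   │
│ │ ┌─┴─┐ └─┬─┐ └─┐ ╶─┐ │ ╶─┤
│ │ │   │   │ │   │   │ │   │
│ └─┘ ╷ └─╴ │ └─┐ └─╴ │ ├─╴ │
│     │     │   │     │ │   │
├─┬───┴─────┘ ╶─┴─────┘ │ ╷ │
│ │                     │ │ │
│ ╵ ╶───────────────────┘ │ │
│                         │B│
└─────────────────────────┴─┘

Finding the shortest path through the maze:
Path length: 84 steps
Directions: right → right → down → left → left → down → down → right → right → down → down → down → left → left → down → down → down → down → down → right → right → up → right → down → right → right → up → left → up → left → up → right → up → left → up → right → right → down → right → down → left → down → right → right → down → right → down → right → right → up → left → up → right → right → down → down → down → left → left → left → left → left → left → left → left → left → left → down → right → right → right → right → right → right → right → right → right → right → right → up → up → right → down → down

Solution:

┌─────┬───────┬───┬─────────┐
│A 1 2│       │   │         │
├───╴ │ ┌───┐ ╵ ╷ ╵ ┌─────┐ │
│5 4 3│ │   │   │   │     │ │
│ ╶───┘ │ ╶─┴───┼───┴─┬─╴ │ │
│6      │       │     │   │ │
│ ╶───┬─┤ ╷ ╶───┘ ╷ ╷ ╵ ╷ │ │
│7 8 9│ │ │       │ │   │ │ │
├───┐ │ │ ├─┬───┐ │ ├─┐ ├─┘ │
│   │0│ │ │ │   │ │ │ │ │   │
│ ╷ │ │ ╵ ╵ │ ╷ └─┘ │ │ │ ┌─┤
│ │ │1│     │ │     │ │ │ │ │
│ └─┘ ├─────┤ └───┬─┘ ╵ │ │ │
│4 3 2│5 6 7│     │     │ │ │
│ ┌─┬─┘ ╶─┐ └─┬─╴ ├─────┤ │ │
│5│ │  4 3│8 9│   │     │ │ │
│ │ ╵ ┌─╴ ├─╴ │ ┌─┘ ┌─┐ ╵ │ │
│6│   │1 2│1 0│ │   │ │   │ │
│ │ ╶─┤ ╶─┤ ╶─┘ ├───┘ └─┬─┘ │
│7│   │0 9│2 3 4│  2 3 4│   │
│ │ ┌─┴─┐ └─┬─┐ └─┐ ╶─┐ │ ╶─┤
│8│ │2 3│8 7│ │5 6│1 0│5│   │
│ └─┘ ╷ └─╴ │ └─┐ └─╴ │ ├─╴ │
│9 0 1│4 5 6│   │7 8 9│6│1 2│
├─┬───┴─────┘ ╶─┴─────┘ │ ╷ │
│ │7 6 5 4 3 2 1 0 9 8 7│0│3│
│ ╵ ╶───────────────────┘ │ │
│  8 9 0 1 2 3 4 5 6 7 8 9│B│
└─────────────────────────┴─┘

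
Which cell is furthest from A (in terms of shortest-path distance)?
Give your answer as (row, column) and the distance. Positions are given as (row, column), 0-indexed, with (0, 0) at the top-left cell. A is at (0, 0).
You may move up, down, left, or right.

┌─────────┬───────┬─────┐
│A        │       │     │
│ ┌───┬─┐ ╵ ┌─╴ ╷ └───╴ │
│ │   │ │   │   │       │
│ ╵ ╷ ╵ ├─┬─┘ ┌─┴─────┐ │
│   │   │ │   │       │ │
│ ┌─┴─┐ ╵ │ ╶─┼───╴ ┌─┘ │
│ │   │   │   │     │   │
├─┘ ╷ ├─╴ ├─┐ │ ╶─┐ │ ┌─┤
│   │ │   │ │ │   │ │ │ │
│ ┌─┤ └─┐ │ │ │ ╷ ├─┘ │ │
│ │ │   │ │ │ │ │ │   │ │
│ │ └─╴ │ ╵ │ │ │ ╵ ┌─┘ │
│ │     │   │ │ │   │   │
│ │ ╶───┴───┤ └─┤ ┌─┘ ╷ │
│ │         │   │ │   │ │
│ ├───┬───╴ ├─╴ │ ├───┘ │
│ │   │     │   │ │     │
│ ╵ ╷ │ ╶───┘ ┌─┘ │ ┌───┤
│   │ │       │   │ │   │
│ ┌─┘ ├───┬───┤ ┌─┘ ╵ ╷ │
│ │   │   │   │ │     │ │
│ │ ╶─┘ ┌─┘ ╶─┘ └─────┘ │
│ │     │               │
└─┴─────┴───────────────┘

Computing BFS distances from A to all cells:
Furthest cell: (10, 4)
Distance: 60 steps

Path from A to the furthest cell:

┌─────────┬───────┬─────┐
│A → → → ↓│↱ → ↓  │     │
│ ┌───┬─┐ ╵ ┌─╴ ╷ └───╴ │
│ │   │ │↳ ↑│↓ ↲│       │
│ ╵ ╷ ╵ ├─┬─┘ ┌─┴─────┐ │
│   │   │ │↓ ↲│       │ │
│ ┌─┴─┐ ╵ │ ╶─┼───╴ ┌─┘ │
│ │↓ ↰│   │↳ ↓│     │   │
├─┘ ╷ ├─╴ ├─┐ │ ╶─┐ │ ┌─┤
│↓ ↲│↑│   │ │↓│   │ │ │ │
│ ┌─┤ └─┐ │ │ │ ╷ ├─┘ │ │
│↓│ │↑ ↰│ │ │↓│ │ │   │ │
│ │ └─╴ │ ╵ │ │ │ ╵ ┌─┘ │
│↓│↱ → ↑│   │↓│ │   │   │
│ │ ╶───┴───┤ └─┤ ┌─┘ ╷ │
│↓│↑ ← ← ← ↰│↳ ↓│ │   │ │
│ ├───┬───╴ ├─╴ │ ├───┘ │
│↓│↱ ↓│↱ → ↑│↓ ↲│ │     │
│ ╵ ╷ │ ╶───┘ ┌─┘ │ ┌───┤
│↳ ↑│↓│↑ ← ← ↲│   │ │   │
│ ┌─┘ ├───┬───┤ ┌─┘ ╵ ╷ │
│ │↓ ↲│↱ B│   │ │     │ │
│ │ ╶─┘ ┌─┘ ╶─┘ └─────┘ │
│ │↳ → ↑│               │
└─┴─────┴───────────────┘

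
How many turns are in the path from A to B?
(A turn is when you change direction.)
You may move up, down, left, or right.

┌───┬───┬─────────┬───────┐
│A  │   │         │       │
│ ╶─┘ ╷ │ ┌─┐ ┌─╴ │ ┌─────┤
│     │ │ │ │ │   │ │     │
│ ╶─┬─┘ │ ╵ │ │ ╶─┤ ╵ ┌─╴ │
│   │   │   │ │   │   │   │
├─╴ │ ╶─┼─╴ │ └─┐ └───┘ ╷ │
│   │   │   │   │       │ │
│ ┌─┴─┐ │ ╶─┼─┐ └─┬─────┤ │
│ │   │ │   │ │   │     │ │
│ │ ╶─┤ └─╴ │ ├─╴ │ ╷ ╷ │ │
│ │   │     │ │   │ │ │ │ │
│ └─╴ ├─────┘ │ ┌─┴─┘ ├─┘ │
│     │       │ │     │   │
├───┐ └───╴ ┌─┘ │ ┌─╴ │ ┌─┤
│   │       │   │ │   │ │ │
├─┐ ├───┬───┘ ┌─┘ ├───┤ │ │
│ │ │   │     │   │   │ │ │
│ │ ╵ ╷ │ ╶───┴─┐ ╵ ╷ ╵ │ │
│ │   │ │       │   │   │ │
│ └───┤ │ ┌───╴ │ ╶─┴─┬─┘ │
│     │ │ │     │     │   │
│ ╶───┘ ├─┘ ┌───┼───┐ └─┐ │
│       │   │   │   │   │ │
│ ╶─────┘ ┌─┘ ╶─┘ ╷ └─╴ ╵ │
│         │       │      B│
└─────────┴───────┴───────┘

Directions: down, right, right, up, right, down, down, left, down, right, down, down, right, right, up, left, up, right, up, left, up, up, right, right, right, right, down, left, down, right, down, right, right, right, up, right, down, down, down, down, left, down, down, down, left, up, left, down, left, down, right, right, down, right, down, right
Number of turns: 39

Solution:

┌───┬───┬─────────┬───────┐
│A  │↱ ↓│↱ → → → ↓│       │
│ ╶─┘ ╷ │ ┌─┐ ┌─╴ │ ┌─────┤
│↳ → ↑│↓│↑│ │ │↓ ↲│ │     │
│ ╶─┬─┘ │ ╵ │ │ ╶─┤ ╵ ┌─╴ │
│   │↓ ↲│↑ ↰│ │↳ ↓│   │↱ ↓│
├─╴ │ ╶─┼─╴ │ └─┐ └───┘ ╷ │
│   │↳ ↓│↱ ↑│   │↳ → → ↑│↓│
│ ┌─┴─┐ │ ╶─┼─┐ └─┬─────┤ │
│ │   │↓│↑ ↰│ │   │     │↓│
│ │ ╶─┤ └─╴ │ ├─╴ │ ╷ ╷ │ │
│ │   │↳ → ↑│ │   │ │ │ │↓│
│ └─╴ ├─────┘ │ ┌─┴─┘ ├─┘ │
│     │       │ │     │↓ ↲│
├───┐ └───╴ ┌─┘ │ ┌─╴ │ ┌─┤
│   │       │   │ │   │↓│ │
├─┐ ├───┬───┘ ┌─┘ ├───┤ │ │
│ │ │   │     │   │↓ ↰│↓│ │
│ │ ╵ ╷ │ ╶───┴─┐ ╵ ╷ ╵ │ │
│ │   │ │       │↓ ↲│↑ ↲│ │
│ └───┤ │ ┌───╴ │ ╶─┴─┬─┘ │
│     │ │ │     │↳ → ↓│   │
│ ╶───┘ ├─┘ ┌───┼───┐ └─┐ │
│       │   │   │   │↳ ↓│ │
│ ╶─────┘ ┌─┘ ╶─┘ ╷ └─╴ ╵ │
│         │       │    ↳ B│
└─────────┴───────┴───────┘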